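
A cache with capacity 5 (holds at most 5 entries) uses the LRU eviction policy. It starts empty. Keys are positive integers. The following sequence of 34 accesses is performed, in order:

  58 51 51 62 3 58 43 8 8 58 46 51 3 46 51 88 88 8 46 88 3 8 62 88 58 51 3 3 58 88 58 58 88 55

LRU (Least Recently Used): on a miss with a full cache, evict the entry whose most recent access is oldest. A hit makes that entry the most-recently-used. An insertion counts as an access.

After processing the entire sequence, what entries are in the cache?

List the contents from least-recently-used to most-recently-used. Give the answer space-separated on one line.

Answer: 51 3 58 88 55

Derivation:
LRU simulation (capacity=5):
  1. access 58: MISS. Cache (LRU->MRU): [58]
  2. access 51: MISS. Cache (LRU->MRU): [58 51]
  3. access 51: HIT. Cache (LRU->MRU): [58 51]
  4. access 62: MISS. Cache (LRU->MRU): [58 51 62]
  5. access 3: MISS. Cache (LRU->MRU): [58 51 62 3]
  6. access 58: HIT. Cache (LRU->MRU): [51 62 3 58]
  7. access 43: MISS. Cache (LRU->MRU): [51 62 3 58 43]
  8. access 8: MISS, evict 51. Cache (LRU->MRU): [62 3 58 43 8]
  9. access 8: HIT. Cache (LRU->MRU): [62 3 58 43 8]
  10. access 58: HIT. Cache (LRU->MRU): [62 3 43 8 58]
  11. access 46: MISS, evict 62. Cache (LRU->MRU): [3 43 8 58 46]
  12. access 51: MISS, evict 3. Cache (LRU->MRU): [43 8 58 46 51]
  13. access 3: MISS, evict 43. Cache (LRU->MRU): [8 58 46 51 3]
  14. access 46: HIT. Cache (LRU->MRU): [8 58 51 3 46]
  15. access 51: HIT. Cache (LRU->MRU): [8 58 3 46 51]
  16. access 88: MISS, evict 8. Cache (LRU->MRU): [58 3 46 51 88]
  17. access 88: HIT. Cache (LRU->MRU): [58 3 46 51 88]
  18. access 8: MISS, evict 58. Cache (LRU->MRU): [3 46 51 88 8]
  19. access 46: HIT. Cache (LRU->MRU): [3 51 88 8 46]
  20. access 88: HIT. Cache (LRU->MRU): [3 51 8 46 88]
  21. access 3: HIT. Cache (LRU->MRU): [51 8 46 88 3]
  22. access 8: HIT. Cache (LRU->MRU): [51 46 88 3 8]
  23. access 62: MISS, evict 51. Cache (LRU->MRU): [46 88 3 8 62]
  24. access 88: HIT. Cache (LRU->MRU): [46 3 8 62 88]
  25. access 58: MISS, evict 46. Cache (LRU->MRU): [3 8 62 88 58]
  26. access 51: MISS, evict 3. Cache (LRU->MRU): [8 62 88 58 51]
  27. access 3: MISS, evict 8. Cache (LRU->MRU): [62 88 58 51 3]
  28. access 3: HIT. Cache (LRU->MRU): [62 88 58 51 3]
  29. access 58: HIT. Cache (LRU->MRU): [62 88 51 3 58]
  30. access 88: HIT. Cache (LRU->MRU): [62 51 3 58 88]
  31. access 58: HIT. Cache (LRU->MRU): [62 51 3 88 58]
  32. access 58: HIT. Cache (LRU->MRU): [62 51 3 88 58]
  33. access 88: HIT. Cache (LRU->MRU): [62 51 3 58 88]
  34. access 55: MISS, evict 62. Cache (LRU->MRU): [51 3 58 88 55]
Total: 18 hits, 16 misses, 11 evictions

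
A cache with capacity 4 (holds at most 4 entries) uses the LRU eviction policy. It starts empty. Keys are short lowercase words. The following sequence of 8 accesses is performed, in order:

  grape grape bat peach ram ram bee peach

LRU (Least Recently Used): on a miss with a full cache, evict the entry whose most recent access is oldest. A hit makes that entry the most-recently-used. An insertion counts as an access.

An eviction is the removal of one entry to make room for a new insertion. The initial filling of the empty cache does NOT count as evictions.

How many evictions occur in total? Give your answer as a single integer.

LRU simulation (capacity=4):
  1. access grape: MISS. Cache (LRU->MRU): [grape]
  2. access grape: HIT. Cache (LRU->MRU): [grape]
  3. access bat: MISS. Cache (LRU->MRU): [grape bat]
  4. access peach: MISS. Cache (LRU->MRU): [grape bat peach]
  5. access ram: MISS. Cache (LRU->MRU): [grape bat peach ram]
  6. access ram: HIT. Cache (LRU->MRU): [grape bat peach ram]
  7. access bee: MISS, evict grape. Cache (LRU->MRU): [bat peach ram bee]
  8. access peach: HIT. Cache (LRU->MRU): [bat ram bee peach]
Total: 3 hits, 5 misses, 1 evictions

Answer: 1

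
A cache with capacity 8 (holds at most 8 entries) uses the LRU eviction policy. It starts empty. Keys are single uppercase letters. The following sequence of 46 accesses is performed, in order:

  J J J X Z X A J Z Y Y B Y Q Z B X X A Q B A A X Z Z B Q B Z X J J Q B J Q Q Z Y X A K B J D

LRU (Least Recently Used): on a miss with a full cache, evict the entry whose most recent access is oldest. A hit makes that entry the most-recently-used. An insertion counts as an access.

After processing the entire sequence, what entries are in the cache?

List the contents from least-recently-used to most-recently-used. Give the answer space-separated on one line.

Answer: Z Y X A K B J D

Derivation:
LRU simulation (capacity=8):
  1. access J: MISS. Cache (LRU->MRU): [J]
  2. access J: HIT. Cache (LRU->MRU): [J]
  3. access J: HIT. Cache (LRU->MRU): [J]
  4. access X: MISS. Cache (LRU->MRU): [J X]
  5. access Z: MISS. Cache (LRU->MRU): [J X Z]
  6. access X: HIT. Cache (LRU->MRU): [J Z X]
  7. access A: MISS. Cache (LRU->MRU): [J Z X A]
  8. access J: HIT. Cache (LRU->MRU): [Z X A J]
  9. access Z: HIT. Cache (LRU->MRU): [X A J Z]
  10. access Y: MISS. Cache (LRU->MRU): [X A J Z Y]
  11. access Y: HIT. Cache (LRU->MRU): [X A J Z Y]
  12. access B: MISS. Cache (LRU->MRU): [X A J Z Y B]
  13. access Y: HIT. Cache (LRU->MRU): [X A J Z B Y]
  14. access Q: MISS. Cache (LRU->MRU): [X A J Z B Y Q]
  15. access Z: HIT. Cache (LRU->MRU): [X A J B Y Q Z]
  16. access B: HIT. Cache (LRU->MRU): [X A J Y Q Z B]
  17. access X: HIT. Cache (LRU->MRU): [A J Y Q Z B X]
  18. access X: HIT. Cache (LRU->MRU): [A J Y Q Z B X]
  19. access A: HIT. Cache (LRU->MRU): [J Y Q Z B X A]
  20. access Q: HIT. Cache (LRU->MRU): [J Y Z B X A Q]
  21. access B: HIT. Cache (LRU->MRU): [J Y Z X A Q B]
  22. access A: HIT. Cache (LRU->MRU): [J Y Z X Q B A]
  23. access A: HIT. Cache (LRU->MRU): [J Y Z X Q B A]
  24. access X: HIT. Cache (LRU->MRU): [J Y Z Q B A X]
  25. access Z: HIT. Cache (LRU->MRU): [J Y Q B A X Z]
  26. access Z: HIT. Cache (LRU->MRU): [J Y Q B A X Z]
  27. access B: HIT. Cache (LRU->MRU): [J Y Q A X Z B]
  28. access Q: HIT. Cache (LRU->MRU): [J Y A X Z B Q]
  29. access B: HIT. Cache (LRU->MRU): [J Y A X Z Q B]
  30. access Z: HIT. Cache (LRU->MRU): [J Y A X Q B Z]
  31. access X: HIT. Cache (LRU->MRU): [J Y A Q B Z X]
  32. access J: HIT. Cache (LRU->MRU): [Y A Q B Z X J]
  33. access J: HIT. Cache (LRU->MRU): [Y A Q B Z X J]
  34. access Q: HIT. Cache (LRU->MRU): [Y A B Z X J Q]
  35. access B: HIT. Cache (LRU->MRU): [Y A Z X J Q B]
  36. access J: HIT. Cache (LRU->MRU): [Y A Z X Q B J]
  37. access Q: HIT. Cache (LRU->MRU): [Y A Z X B J Q]
  38. access Q: HIT. Cache (LRU->MRU): [Y A Z X B J Q]
  39. access Z: HIT. Cache (LRU->MRU): [Y A X B J Q Z]
  40. access Y: HIT. Cache (LRU->MRU): [A X B J Q Z Y]
  41. access X: HIT. Cache (LRU->MRU): [A B J Q Z Y X]
  42. access A: HIT. Cache (LRU->MRU): [B J Q Z Y X A]
  43. access K: MISS. Cache (LRU->MRU): [B J Q Z Y X A K]
  44. access B: HIT. Cache (LRU->MRU): [J Q Z Y X A K B]
  45. access J: HIT. Cache (LRU->MRU): [Q Z Y X A K B J]
  46. access D: MISS, evict Q. Cache (LRU->MRU): [Z Y X A K B J D]
Total: 37 hits, 9 misses, 1 evictions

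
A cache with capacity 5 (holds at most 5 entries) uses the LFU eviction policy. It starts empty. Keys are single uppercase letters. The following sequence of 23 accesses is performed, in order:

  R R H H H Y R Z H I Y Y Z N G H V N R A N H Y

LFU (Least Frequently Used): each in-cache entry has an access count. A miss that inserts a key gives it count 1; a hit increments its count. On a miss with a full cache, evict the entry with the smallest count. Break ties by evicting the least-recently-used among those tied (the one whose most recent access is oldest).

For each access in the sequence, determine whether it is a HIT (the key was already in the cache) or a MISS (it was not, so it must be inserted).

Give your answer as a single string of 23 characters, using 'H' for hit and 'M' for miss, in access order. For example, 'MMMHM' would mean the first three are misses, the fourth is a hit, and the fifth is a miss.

Answer: MHMHHMHMHMHHHMMHMMHMMHH

Derivation:
LFU simulation (capacity=5):
  1. access R: MISS. Cache: [R(c=1)]
  2. access R: HIT, count now 2. Cache: [R(c=2)]
  3. access H: MISS. Cache: [H(c=1) R(c=2)]
  4. access H: HIT, count now 2. Cache: [R(c=2) H(c=2)]
  5. access H: HIT, count now 3. Cache: [R(c=2) H(c=3)]
  6. access Y: MISS. Cache: [Y(c=1) R(c=2) H(c=3)]
  7. access R: HIT, count now 3. Cache: [Y(c=1) H(c=3) R(c=3)]
  8. access Z: MISS. Cache: [Y(c=1) Z(c=1) H(c=3) R(c=3)]
  9. access H: HIT, count now 4. Cache: [Y(c=1) Z(c=1) R(c=3) H(c=4)]
  10. access I: MISS. Cache: [Y(c=1) Z(c=1) I(c=1) R(c=3) H(c=4)]
  11. access Y: HIT, count now 2. Cache: [Z(c=1) I(c=1) Y(c=2) R(c=3) H(c=4)]
  12. access Y: HIT, count now 3. Cache: [Z(c=1) I(c=1) R(c=3) Y(c=3) H(c=4)]
  13. access Z: HIT, count now 2. Cache: [I(c=1) Z(c=2) R(c=3) Y(c=3) H(c=4)]
  14. access N: MISS, evict I(c=1). Cache: [N(c=1) Z(c=2) R(c=3) Y(c=3) H(c=4)]
  15. access G: MISS, evict N(c=1). Cache: [G(c=1) Z(c=2) R(c=3) Y(c=3) H(c=4)]
  16. access H: HIT, count now 5. Cache: [G(c=1) Z(c=2) R(c=3) Y(c=3) H(c=5)]
  17. access V: MISS, evict G(c=1). Cache: [V(c=1) Z(c=2) R(c=3) Y(c=3) H(c=5)]
  18. access N: MISS, evict V(c=1). Cache: [N(c=1) Z(c=2) R(c=3) Y(c=3) H(c=5)]
  19. access R: HIT, count now 4. Cache: [N(c=1) Z(c=2) Y(c=3) R(c=4) H(c=5)]
  20. access A: MISS, evict N(c=1). Cache: [A(c=1) Z(c=2) Y(c=3) R(c=4) H(c=5)]
  21. access N: MISS, evict A(c=1). Cache: [N(c=1) Z(c=2) Y(c=3) R(c=4) H(c=5)]
  22. access H: HIT, count now 6. Cache: [N(c=1) Z(c=2) Y(c=3) R(c=4) H(c=6)]
  23. access Y: HIT, count now 4. Cache: [N(c=1) Z(c=2) R(c=4) Y(c=4) H(c=6)]
Total: 12 hits, 11 misses, 6 evictions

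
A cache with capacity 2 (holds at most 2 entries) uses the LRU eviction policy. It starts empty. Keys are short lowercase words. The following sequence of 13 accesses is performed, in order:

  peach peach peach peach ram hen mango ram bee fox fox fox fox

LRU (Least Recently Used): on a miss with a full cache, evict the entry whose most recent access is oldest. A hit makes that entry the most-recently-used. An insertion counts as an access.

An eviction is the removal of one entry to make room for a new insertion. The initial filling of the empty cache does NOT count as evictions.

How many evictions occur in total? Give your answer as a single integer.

LRU simulation (capacity=2):
  1. access peach: MISS. Cache (LRU->MRU): [peach]
  2. access peach: HIT. Cache (LRU->MRU): [peach]
  3. access peach: HIT. Cache (LRU->MRU): [peach]
  4. access peach: HIT. Cache (LRU->MRU): [peach]
  5. access ram: MISS. Cache (LRU->MRU): [peach ram]
  6. access hen: MISS, evict peach. Cache (LRU->MRU): [ram hen]
  7. access mango: MISS, evict ram. Cache (LRU->MRU): [hen mango]
  8. access ram: MISS, evict hen. Cache (LRU->MRU): [mango ram]
  9. access bee: MISS, evict mango. Cache (LRU->MRU): [ram bee]
  10. access fox: MISS, evict ram. Cache (LRU->MRU): [bee fox]
  11. access fox: HIT. Cache (LRU->MRU): [bee fox]
  12. access fox: HIT. Cache (LRU->MRU): [bee fox]
  13. access fox: HIT. Cache (LRU->MRU): [bee fox]
Total: 6 hits, 7 misses, 5 evictions

Answer: 5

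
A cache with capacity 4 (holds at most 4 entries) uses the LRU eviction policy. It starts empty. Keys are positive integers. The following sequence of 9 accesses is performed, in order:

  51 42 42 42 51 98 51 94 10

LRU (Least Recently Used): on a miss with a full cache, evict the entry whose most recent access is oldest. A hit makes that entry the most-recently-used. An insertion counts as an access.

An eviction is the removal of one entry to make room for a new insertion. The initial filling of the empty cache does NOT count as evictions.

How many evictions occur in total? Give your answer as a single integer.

LRU simulation (capacity=4):
  1. access 51: MISS. Cache (LRU->MRU): [51]
  2. access 42: MISS. Cache (LRU->MRU): [51 42]
  3. access 42: HIT. Cache (LRU->MRU): [51 42]
  4. access 42: HIT. Cache (LRU->MRU): [51 42]
  5. access 51: HIT. Cache (LRU->MRU): [42 51]
  6. access 98: MISS. Cache (LRU->MRU): [42 51 98]
  7. access 51: HIT. Cache (LRU->MRU): [42 98 51]
  8. access 94: MISS. Cache (LRU->MRU): [42 98 51 94]
  9. access 10: MISS, evict 42. Cache (LRU->MRU): [98 51 94 10]
Total: 4 hits, 5 misses, 1 evictions

Answer: 1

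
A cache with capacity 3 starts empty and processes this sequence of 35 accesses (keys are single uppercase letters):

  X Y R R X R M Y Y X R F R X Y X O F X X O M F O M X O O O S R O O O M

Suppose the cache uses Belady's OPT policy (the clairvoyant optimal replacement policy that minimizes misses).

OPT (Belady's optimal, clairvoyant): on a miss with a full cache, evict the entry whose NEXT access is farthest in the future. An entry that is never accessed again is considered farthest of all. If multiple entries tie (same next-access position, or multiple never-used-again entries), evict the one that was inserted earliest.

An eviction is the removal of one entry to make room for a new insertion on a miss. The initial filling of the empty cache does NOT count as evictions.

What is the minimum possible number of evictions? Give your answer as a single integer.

Answer: 9

Derivation:
OPT (Belady) simulation (capacity=3):
  1. access X: MISS. Cache: [X]
  2. access Y: MISS. Cache: [X Y]
  3. access R: MISS. Cache: [X Y R]
  4. access R: HIT. Next use of R: step 6. Cache: [X Y R]
  5. access X: HIT. Next use of X: step 10. Cache: [X Y R]
  6. access R: HIT. Next use of R: step 11. Cache: [X Y R]
  7. access M: MISS, evict R (next use: step 11). Cache: [X Y M]
  8. access Y: HIT. Next use of Y: step 9. Cache: [X Y M]
  9. access Y: HIT. Next use of Y: step 15. Cache: [X Y M]
  10. access X: HIT. Next use of X: step 14. Cache: [X Y M]
  11. access R: MISS, evict M (next use: step 22). Cache: [X Y R]
  12. access F: MISS, evict Y (next use: step 15). Cache: [X R F]
  13. access R: HIT. Next use of R: step 31. Cache: [X R F]
  14. access X: HIT. Next use of X: step 16. Cache: [X R F]
  15. access Y: MISS, evict R (next use: step 31). Cache: [X F Y]
  16. access X: HIT. Next use of X: step 19. Cache: [X F Y]
  17. access O: MISS, evict Y (next use: never). Cache: [X F O]
  18. access F: HIT. Next use of F: step 23. Cache: [X F O]
  19. access X: HIT. Next use of X: step 20. Cache: [X F O]
  20. access X: HIT. Next use of X: step 26. Cache: [X F O]
  21. access O: HIT. Next use of O: step 24. Cache: [X F O]
  22. access M: MISS, evict X (next use: step 26). Cache: [F O M]
  23. access F: HIT. Next use of F: never. Cache: [F O M]
  24. access O: HIT. Next use of O: step 27. Cache: [F O M]
  25. access M: HIT. Next use of M: step 35. Cache: [F O M]
  26. access X: MISS, evict F (next use: never). Cache: [O M X]
  27. access O: HIT. Next use of O: step 28. Cache: [O M X]
  28. access O: HIT. Next use of O: step 29. Cache: [O M X]
  29. access O: HIT. Next use of O: step 32. Cache: [O M X]
  30. access S: MISS, evict X (next use: never). Cache: [O M S]
  31. access R: MISS, evict S (next use: never). Cache: [O M R]
  32. access O: HIT. Next use of O: step 33. Cache: [O M R]
  33. access O: HIT. Next use of O: step 34. Cache: [O M R]
  34. access O: HIT. Next use of O: never. Cache: [O M R]
  35. access M: HIT. Next use of M: never. Cache: [O M R]
Total: 23 hits, 12 misses, 9 evictions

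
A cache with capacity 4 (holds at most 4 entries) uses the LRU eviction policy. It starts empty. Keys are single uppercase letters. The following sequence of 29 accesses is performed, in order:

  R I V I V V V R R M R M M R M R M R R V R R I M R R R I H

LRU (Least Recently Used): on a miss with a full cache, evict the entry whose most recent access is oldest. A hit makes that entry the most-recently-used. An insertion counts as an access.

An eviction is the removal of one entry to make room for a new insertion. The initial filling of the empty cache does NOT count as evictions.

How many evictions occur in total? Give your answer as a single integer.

LRU simulation (capacity=4):
  1. access R: MISS. Cache (LRU->MRU): [R]
  2. access I: MISS. Cache (LRU->MRU): [R I]
  3. access V: MISS. Cache (LRU->MRU): [R I V]
  4. access I: HIT. Cache (LRU->MRU): [R V I]
  5. access V: HIT. Cache (LRU->MRU): [R I V]
  6. access V: HIT. Cache (LRU->MRU): [R I V]
  7. access V: HIT. Cache (LRU->MRU): [R I V]
  8. access R: HIT. Cache (LRU->MRU): [I V R]
  9. access R: HIT. Cache (LRU->MRU): [I V R]
  10. access M: MISS. Cache (LRU->MRU): [I V R M]
  11. access R: HIT. Cache (LRU->MRU): [I V M R]
  12. access M: HIT. Cache (LRU->MRU): [I V R M]
  13. access M: HIT. Cache (LRU->MRU): [I V R M]
  14. access R: HIT. Cache (LRU->MRU): [I V M R]
  15. access M: HIT. Cache (LRU->MRU): [I V R M]
  16. access R: HIT. Cache (LRU->MRU): [I V M R]
  17. access M: HIT. Cache (LRU->MRU): [I V R M]
  18. access R: HIT. Cache (LRU->MRU): [I V M R]
  19. access R: HIT. Cache (LRU->MRU): [I V M R]
  20. access V: HIT. Cache (LRU->MRU): [I M R V]
  21. access R: HIT. Cache (LRU->MRU): [I M V R]
  22. access R: HIT. Cache (LRU->MRU): [I M V R]
  23. access I: HIT. Cache (LRU->MRU): [M V R I]
  24. access M: HIT. Cache (LRU->MRU): [V R I M]
  25. access R: HIT. Cache (LRU->MRU): [V I M R]
  26. access R: HIT. Cache (LRU->MRU): [V I M R]
  27. access R: HIT. Cache (LRU->MRU): [V I M R]
  28. access I: HIT. Cache (LRU->MRU): [V M R I]
  29. access H: MISS, evict V. Cache (LRU->MRU): [M R I H]
Total: 24 hits, 5 misses, 1 evictions

Answer: 1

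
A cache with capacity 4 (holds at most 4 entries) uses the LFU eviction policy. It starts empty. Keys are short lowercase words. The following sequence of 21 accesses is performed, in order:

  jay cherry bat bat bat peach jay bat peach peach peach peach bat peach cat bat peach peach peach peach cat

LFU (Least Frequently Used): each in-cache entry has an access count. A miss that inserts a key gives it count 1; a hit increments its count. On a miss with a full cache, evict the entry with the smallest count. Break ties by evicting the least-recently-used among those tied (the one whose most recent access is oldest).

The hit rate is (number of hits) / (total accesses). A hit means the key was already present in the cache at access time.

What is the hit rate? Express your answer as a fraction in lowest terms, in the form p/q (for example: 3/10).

Answer: 16/21

Derivation:
LFU simulation (capacity=4):
  1. access jay: MISS. Cache: [jay(c=1)]
  2. access cherry: MISS. Cache: [jay(c=1) cherry(c=1)]
  3. access bat: MISS. Cache: [jay(c=1) cherry(c=1) bat(c=1)]
  4. access bat: HIT, count now 2. Cache: [jay(c=1) cherry(c=1) bat(c=2)]
  5. access bat: HIT, count now 3. Cache: [jay(c=1) cherry(c=1) bat(c=3)]
  6. access peach: MISS. Cache: [jay(c=1) cherry(c=1) peach(c=1) bat(c=3)]
  7. access jay: HIT, count now 2. Cache: [cherry(c=1) peach(c=1) jay(c=2) bat(c=3)]
  8. access bat: HIT, count now 4. Cache: [cherry(c=1) peach(c=1) jay(c=2) bat(c=4)]
  9. access peach: HIT, count now 2. Cache: [cherry(c=1) jay(c=2) peach(c=2) bat(c=4)]
  10. access peach: HIT, count now 3. Cache: [cherry(c=1) jay(c=2) peach(c=3) bat(c=4)]
  11. access peach: HIT, count now 4. Cache: [cherry(c=1) jay(c=2) bat(c=4) peach(c=4)]
  12. access peach: HIT, count now 5. Cache: [cherry(c=1) jay(c=2) bat(c=4) peach(c=5)]
  13. access bat: HIT, count now 5. Cache: [cherry(c=1) jay(c=2) peach(c=5) bat(c=5)]
  14. access peach: HIT, count now 6. Cache: [cherry(c=1) jay(c=2) bat(c=5) peach(c=6)]
  15. access cat: MISS, evict cherry(c=1). Cache: [cat(c=1) jay(c=2) bat(c=5) peach(c=6)]
  16. access bat: HIT, count now 6. Cache: [cat(c=1) jay(c=2) peach(c=6) bat(c=6)]
  17. access peach: HIT, count now 7. Cache: [cat(c=1) jay(c=2) bat(c=6) peach(c=7)]
  18. access peach: HIT, count now 8. Cache: [cat(c=1) jay(c=2) bat(c=6) peach(c=8)]
  19. access peach: HIT, count now 9. Cache: [cat(c=1) jay(c=2) bat(c=6) peach(c=9)]
  20. access peach: HIT, count now 10. Cache: [cat(c=1) jay(c=2) bat(c=6) peach(c=10)]
  21. access cat: HIT, count now 2. Cache: [jay(c=2) cat(c=2) bat(c=6) peach(c=10)]
Total: 16 hits, 5 misses, 1 evictions

Hit rate = 16/21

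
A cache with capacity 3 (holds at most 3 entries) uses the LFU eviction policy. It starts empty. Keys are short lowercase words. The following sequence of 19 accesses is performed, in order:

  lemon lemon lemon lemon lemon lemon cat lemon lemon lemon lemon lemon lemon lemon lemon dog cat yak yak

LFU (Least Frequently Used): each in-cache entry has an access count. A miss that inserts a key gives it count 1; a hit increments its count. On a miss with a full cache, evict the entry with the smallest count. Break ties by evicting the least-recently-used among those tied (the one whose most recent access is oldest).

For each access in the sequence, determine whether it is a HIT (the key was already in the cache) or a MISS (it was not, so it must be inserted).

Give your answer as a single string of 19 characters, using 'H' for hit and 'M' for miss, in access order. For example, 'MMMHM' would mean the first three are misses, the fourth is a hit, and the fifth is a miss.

LFU simulation (capacity=3):
  1. access lemon: MISS. Cache: [lemon(c=1)]
  2. access lemon: HIT, count now 2. Cache: [lemon(c=2)]
  3. access lemon: HIT, count now 3. Cache: [lemon(c=3)]
  4. access lemon: HIT, count now 4. Cache: [lemon(c=4)]
  5. access lemon: HIT, count now 5. Cache: [lemon(c=5)]
  6. access lemon: HIT, count now 6. Cache: [lemon(c=6)]
  7. access cat: MISS. Cache: [cat(c=1) lemon(c=6)]
  8. access lemon: HIT, count now 7. Cache: [cat(c=1) lemon(c=7)]
  9. access lemon: HIT, count now 8. Cache: [cat(c=1) lemon(c=8)]
  10. access lemon: HIT, count now 9. Cache: [cat(c=1) lemon(c=9)]
  11. access lemon: HIT, count now 10. Cache: [cat(c=1) lemon(c=10)]
  12. access lemon: HIT, count now 11. Cache: [cat(c=1) lemon(c=11)]
  13. access lemon: HIT, count now 12. Cache: [cat(c=1) lemon(c=12)]
  14. access lemon: HIT, count now 13. Cache: [cat(c=1) lemon(c=13)]
  15. access lemon: HIT, count now 14. Cache: [cat(c=1) lemon(c=14)]
  16. access dog: MISS. Cache: [cat(c=1) dog(c=1) lemon(c=14)]
  17. access cat: HIT, count now 2. Cache: [dog(c=1) cat(c=2) lemon(c=14)]
  18. access yak: MISS, evict dog(c=1). Cache: [yak(c=1) cat(c=2) lemon(c=14)]
  19. access yak: HIT, count now 2. Cache: [cat(c=2) yak(c=2) lemon(c=14)]
Total: 15 hits, 4 misses, 1 evictions

Answer: MHHHHHMHHHHHHHHMHMH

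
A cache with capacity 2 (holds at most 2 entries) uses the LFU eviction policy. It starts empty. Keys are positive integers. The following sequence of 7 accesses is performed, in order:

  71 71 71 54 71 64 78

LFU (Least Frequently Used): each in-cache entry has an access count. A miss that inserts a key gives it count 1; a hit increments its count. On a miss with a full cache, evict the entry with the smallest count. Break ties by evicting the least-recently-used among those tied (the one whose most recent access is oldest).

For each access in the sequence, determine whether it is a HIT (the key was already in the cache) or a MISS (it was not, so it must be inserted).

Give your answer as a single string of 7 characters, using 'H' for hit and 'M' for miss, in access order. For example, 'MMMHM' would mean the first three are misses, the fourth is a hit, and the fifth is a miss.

LFU simulation (capacity=2):
  1. access 71: MISS. Cache: [71(c=1)]
  2. access 71: HIT, count now 2. Cache: [71(c=2)]
  3. access 71: HIT, count now 3. Cache: [71(c=3)]
  4. access 54: MISS. Cache: [54(c=1) 71(c=3)]
  5. access 71: HIT, count now 4. Cache: [54(c=1) 71(c=4)]
  6. access 64: MISS, evict 54(c=1). Cache: [64(c=1) 71(c=4)]
  7. access 78: MISS, evict 64(c=1). Cache: [78(c=1) 71(c=4)]
Total: 3 hits, 4 misses, 2 evictions

Answer: MHHMHMM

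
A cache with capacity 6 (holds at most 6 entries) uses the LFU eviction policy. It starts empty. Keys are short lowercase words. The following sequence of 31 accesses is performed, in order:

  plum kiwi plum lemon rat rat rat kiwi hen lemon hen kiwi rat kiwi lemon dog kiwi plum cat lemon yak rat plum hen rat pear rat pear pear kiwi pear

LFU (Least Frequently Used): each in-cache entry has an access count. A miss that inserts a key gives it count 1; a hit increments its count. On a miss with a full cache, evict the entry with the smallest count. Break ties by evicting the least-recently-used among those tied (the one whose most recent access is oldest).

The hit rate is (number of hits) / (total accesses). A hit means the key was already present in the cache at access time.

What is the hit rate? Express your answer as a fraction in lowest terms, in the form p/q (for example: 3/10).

Answer: 22/31

Derivation:
LFU simulation (capacity=6):
  1. access plum: MISS. Cache: [plum(c=1)]
  2. access kiwi: MISS. Cache: [plum(c=1) kiwi(c=1)]
  3. access plum: HIT, count now 2. Cache: [kiwi(c=1) plum(c=2)]
  4. access lemon: MISS. Cache: [kiwi(c=1) lemon(c=1) plum(c=2)]
  5. access rat: MISS. Cache: [kiwi(c=1) lemon(c=1) rat(c=1) plum(c=2)]
  6. access rat: HIT, count now 2. Cache: [kiwi(c=1) lemon(c=1) plum(c=2) rat(c=2)]
  7. access rat: HIT, count now 3. Cache: [kiwi(c=1) lemon(c=1) plum(c=2) rat(c=3)]
  8. access kiwi: HIT, count now 2. Cache: [lemon(c=1) plum(c=2) kiwi(c=2) rat(c=3)]
  9. access hen: MISS. Cache: [lemon(c=1) hen(c=1) plum(c=2) kiwi(c=2) rat(c=3)]
  10. access lemon: HIT, count now 2. Cache: [hen(c=1) plum(c=2) kiwi(c=2) lemon(c=2) rat(c=3)]
  11. access hen: HIT, count now 2. Cache: [plum(c=2) kiwi(c=2) lemon(c=2) hen(c=2) rat(c=3)]
  12. access kiwi: HIT, count now 3. Cache: [plum(c=2) lemon(c=2) hen(c=2) rat(c=3) kiwi(c=3)]
  13. access rat: HIT, count now 4. Cache: [plum(c=2) lemon(c=2) hen(c=2) kiwi(c=3) rat(c=4)]
  14. access kiwi: HIT, count now 4. Cache: [plum(c=2) lemon(c=2) hen(c=2) rat(c=4) kiwi(c=4)]
  15. access lemon: HIT, count now 3. Cache: [plum(c=2) hen(c=2) lemon(c=3) rat(c=4) kiwi(c=4)]
  16. access dog: MISS. Cache: [dog(c=1) plum(c=2) hen(c=2) lemon(c=3) rat(c=4) kiwi(c=4)]
  17. access kiwi: HIT, count now 5. Cache: [dog(c=1) plum(c=2) hen(c=2) lemon(c=3) rat(c=4) kiwi(c=5)]
  18. access plum: HIT, count now 3. Cache: [dog(c=1) hen(c=2) lemon(c=3) plum(c=3) rat(c=4) kiwi(c=5)]
  19. access cat: MISS, evict dog(c=1). Cache: [cat(c=1) hen(c=2) lemon(c=3) plum(c=3) rat(c=4) kiwi(c=5)]
  20. access lemon: HIT, count now 4. Cache: [cat(c=1) hen(c=2) plum(c=3) rat(c=4) lemon(c=4) kiwi(c=5)]
  21. access yak: MISS, evict cat(c=1). Cache: [yak(c=1) hen(c=2) plum(c=3) rat(c=4) lemon(c=4) kiwi(c=5)]
  22. access rat: HIT, count now 5. Cache: [yak(c=1) hen(c=2) plum(c=3) lemon(c=4) kiwi(c=5) rat(c=5)]
  23. access plum: HIT, count now 4. Cache: [yak(c=1) hen(c=2) lemon(c=4) plum(c=4) kiwi(c=5) rat(c=5)]
  24. access hen: HIT, count now 3. Cache: [yak(c=1) hen(c=3) lemon(c=4) plum(c=4) kiwi(c=5) rat(c=5)]
  25. access rat: HIT, count now 6. Cache: [yak(c=1) hen(c=3) lemon(c=4) plum(c=4) kiwi(c=5) rat(c=6)]
  26. access pear: MISS, evict yak(c=1). Cache: [pear(c=1) hen(c=3) lemon(c=4) plum(c=4) kiwi(c=5) rat(c=6)]
  27. access rat: HIT, count now 7. Cache: [pear(c=1) hen(c=3) lemon(c=4) plum(c=4) kiwi(c=5) rat(c=7)]
  28. access pear: HIT, count now 2. Cache: [pear(c=2) hen(c=3) lemon(c=4) plum(c=4) kiwi(c=5) rat(c=7)]
  29. access pear: HIT, count now 3. Cache: [hen(c=3) pear(c=3) lemon(c=4) plum(c=4) kiwi(c=5) rat(c=7)]
  30. access kiwi: HIT, count now 6. Cache: [hen(c=3) pear(c=3) lemon(c=4) plum(c=4) kiwi(c=6) rat(c=7)]
  31. access pear: HIT, count now 4. Cache: [hen(c=3) lemon(c=4) plum(c=4) pear(c=4) kiwi(c=6) rat(c=7)]
Total: 22 hits, 9 misses, 3 evictions

Hit rate = 22/31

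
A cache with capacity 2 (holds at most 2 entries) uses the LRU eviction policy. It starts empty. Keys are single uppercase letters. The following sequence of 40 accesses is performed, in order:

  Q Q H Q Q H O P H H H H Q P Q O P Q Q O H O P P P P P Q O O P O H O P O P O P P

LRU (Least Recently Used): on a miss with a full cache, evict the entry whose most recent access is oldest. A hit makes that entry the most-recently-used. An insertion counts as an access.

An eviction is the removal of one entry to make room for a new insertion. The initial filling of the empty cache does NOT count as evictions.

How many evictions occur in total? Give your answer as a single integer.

LRU simulation (capacity=2):
  1. access Q: MISS. Cache (LRU->MRU): [Q]
  2. access Q: HIT. Cache (LRU->MRU): [Q]
  3. access H: MISS. Cache (LRU->MRU): [Q H]
  4. access Q: HIT. Cache (LRU->MRU): [H Q]
  5. access Q: HIT. Cache (LRU->MRU): [H Q]
  6. access H: HIT. Cache (LRU->MRU): [Q H]
  7. access O: MISS, evict Q. Cache (LRU->MRU): [H O]
  8. access P: MISS, evict H. Cache (LRU->MRU): [O P]
  9. access H: MISS, evict O. Cache (LRU->MRU): [P H]
  10. access H: HIT. Cache (LRU->MRU): [P H]
  11. access H: HIT. Cache (LRU->MRU): [P H]
  12. access H: HIT. Cache (LRU->MRU): [P H]
  13. access Q: MISS, evict P. Cache (LRU->MRU): [H Q]
  14. access P: MISS, evict H. Cache (LRU->MRU): [Q P]
  15. access Q: HIT. Cache (LRU->MRU): [P Q]
  16. access O: MISS, evict P. Cache (LRU->MRU): [Q O]
  17. access P: MISS, evict Q. Cache (LRU->MRU): [O P]
  18. access Q: MISS, evict O. Cache (LRU->MRU): [P Q]
  19. access Q: HIT. Cache (LRU->MRU): [P Q]
  20. access O: MISS, evict P. Cache (LRU->MRU): [Q O]
  21. access H: MISS, evict Q. Cache (LRU->MRU): [O H]
  22. access O: HIT. Cache (LRU->MRU): [H O]
  23. access P: MISS, evict H. Cache (LRU->MRU): [O P]
  24. access P: HIT. Cache (LRU->MRU): [O P]
  25. access P: HIT. Cache (LRU->MRU): [O P]
  26. access P: HIT. Cache (LRU->MRU): [O P]
  27. access P: HIT. Cache (LRU->MRU): [O P]
  28. access Q: MISS, evict O. Cache (LRU->MRU): [P Q]
  29. access O: MISS, evict P. Cache (LRU->MRU): [Q O]
  30. access O: HIT. Cache (LRU->MRU): [Q O]
  31. access P: MISS, evict Q. Cache (LRU->MRU): [O P]
  32. access O: HIT. Cache (LRU->MRU): [P O]
  33. access H: MISS, evict P. Cache (LRU->MRU): [O H]
  34. access O: HIT. Cache (LRU->MRU): [H O]
  35. access P: MISS, evict H. Cache (LRU->MRU): [O P]
  36. access O: HIT. Cache (LRU->MRU): [P O]
  37. access P: HIT. Cache (LRU->MRU): [O P]
  38. access O: HIT. Cache (LRU->MRU): [P O]
  39. access P: HIT. Cache (LRU->MRU): [O P]
  40. access P: HIT. Cache (LRU->MRU): [O P]
Total: 22 hits, 18 misses, 16 evictions

Answer: 16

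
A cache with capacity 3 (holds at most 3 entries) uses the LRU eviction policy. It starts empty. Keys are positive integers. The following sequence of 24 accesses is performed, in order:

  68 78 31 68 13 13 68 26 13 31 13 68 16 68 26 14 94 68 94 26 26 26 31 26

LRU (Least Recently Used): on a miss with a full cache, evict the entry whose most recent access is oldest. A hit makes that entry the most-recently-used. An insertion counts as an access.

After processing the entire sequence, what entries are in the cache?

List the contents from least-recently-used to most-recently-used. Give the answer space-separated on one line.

LRU simulation (capacity=3):
  1. access 68: MISS. Cache (LRU->MRU): [68]
  2. access 78: MISS. Cache (LRU->MRU): [68 78]
  3. access 31: MISS. Cache (LRU->MRU): [68 78 31]
  4. access 68: HIT. Cache (LRU->MRU): [78 31 68]
  5. access 13: MISS, evict 78. Cache (LRU->MRU): [31 68 13]
  6. access 13: HIT. Cache (LRU->MRU): [31 68 13]
  7. access 68: HIT. Cache (LRU->MRU): [31 13 68]
  8. access 26: MISS, evict 31. Cache (LRU->MRU): [13 68 26]
  9. access 13: HIT. Cache (LRU->MRU): [68 26 13]
  10. access 31: MISS, evict 68. Cache (LRU->MRU): [26 13 31]
  11. access 13: HIT. Cache (LRU->MRU): [26 31 13]
  12. access 68: MISS, evict 26. Cache (LRU->MRU): [31 13 68]
  13. access 16: MISS, evict 31. Cache (LRU->MRU): [13 68 16]
  14. access 68: HIT. Cache (LRU->MRU): [13 16 68]
  15. access 26: MISS, evict 13. Cache (LRU->MRU): [16 68 26]
  16. access 14: MISS, evict 16. Cache (LRU->MRU): [68 26 14]
  17. access 94: MISS, evict 68. Cache (LRU->MRU): [26 14 94]
  18. access 68: MISS, evict 26. Cache (LRU->MRU): [14 94 68]
  19. access 94: HIT. Cache (LRU->MRU): [14 68 94]
  20. access 26: MISS, evict 14. Cache (LRU->MRU): [68 94 26]
  21. access 26: HIT. Cache (LRU->MRU): [68 94 26]
  22. access 26: HIT. Cache (LRU->MRU): [68 94 26]
  23. access 31: MISS, evict 68. Cache (LRU->MRU): [94 26 31]
  24. access 26: HIT. Cache (LRU->MRU): [94 31 26]
Total: 10 hits, 14 misses, 11 evictions

Answer: 94 31 26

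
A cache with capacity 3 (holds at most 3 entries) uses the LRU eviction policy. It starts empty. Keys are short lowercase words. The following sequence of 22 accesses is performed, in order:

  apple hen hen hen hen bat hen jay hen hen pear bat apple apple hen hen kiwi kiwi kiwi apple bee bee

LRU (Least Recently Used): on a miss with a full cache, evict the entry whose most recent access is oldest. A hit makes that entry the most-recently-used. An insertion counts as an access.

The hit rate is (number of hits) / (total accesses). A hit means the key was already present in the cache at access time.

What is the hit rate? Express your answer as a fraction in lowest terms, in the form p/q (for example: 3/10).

Answer: 6/11

Derivation:
LRU simulation (capacity=3):
  1. access apple: MISS. Cache (LRU->MRU): [apple]
  2. access hen: MISS. Cache (LRU->MRU): [apple hen]
  3. access hen: HIT. Cache (LRU->MRU): [apple hen]
  4. access hen: HIT. Cache (LRU->MRU): [apple hen]
  5. access hen: HIT. Cache (LRU->MRU): [apple hen]
  6. access bat: MISS. Cache (LRU->MRU): [apple hen bat]
  7. access hen: HIT. Cache (LRU->MRU): [apple bat hen]
  8. access jay: MISS, evict apple. Cache (LRU->MRU): [bat hen jay]
  9. access hen: HIT. Cache (LRU->MRU): [bat jay hen]
  10. access hen: HIT. Cache (LRU->MRU): [bat jay hen]
  11. access pear: MISS, evict bat. Cache (LRU->MRU): [jay hen pear]
  12. access bat: MISS, evict jay. Cache (LRU->MRU): [hen pear bat]
  13. access apple: MISS, evict hen. Cache (LRU->MRU): [pear bat apple]
  14. access apple: HIT. Cache (LRU->MRU): [pear bat apple]
  15. access hen: MISS, evict pear. Cache (LRU->MRU): [bat apple hen]
  16. access hen: HIT. Cache (LRU->MRU): [bat apple hen]
  17. access kiwi: MISS, evict bat. Cache (LRU->MRU): [apple hen kiwi]
  18. access kiwi: HIT. Cache (LRU->MRU): [apple hen kiwi]
  19. access kiwi: HIT. Cache (LRU->MRU): [apple hen kiwi]
  20. access apple: HIT. Cache (LRU->MRU): [hen kiwi apple]
  21. access bee: MISS, evict hen. Cache (LRU->MRU): [kiwi apple bee]
  22. access bee: HIT. Cache (LRU->MRU): [kiwi apple bee]
Total: 12 hits, 10 misses, 7 evictions

Hit rate = 12/22 = 6/11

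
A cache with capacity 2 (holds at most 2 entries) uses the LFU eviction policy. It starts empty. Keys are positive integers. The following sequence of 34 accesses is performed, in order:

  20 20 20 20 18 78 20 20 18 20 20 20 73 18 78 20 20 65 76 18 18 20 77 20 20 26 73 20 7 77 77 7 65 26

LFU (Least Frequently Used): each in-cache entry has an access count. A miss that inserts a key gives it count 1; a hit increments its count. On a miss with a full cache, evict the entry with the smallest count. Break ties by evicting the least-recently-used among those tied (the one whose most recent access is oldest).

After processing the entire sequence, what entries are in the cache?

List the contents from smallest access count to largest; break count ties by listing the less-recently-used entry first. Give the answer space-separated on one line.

Answer: 26 20

Derivation:
LFU simulation (capacity=2):
  1. access 20: MISS. Cache: [20(c=1)]
  2. access 20: HIT, count now 2. Cache: [20(c=2)]
  3. access 20: HIT, count now 3. Cache: [20(c=3)]
  4. access 20: HIT, count now 4. Cache: [20(c=4)]
  5. access 18: MISS. Cache: [18(c=1) 20(c=4)]
  6. access 78: MISS, evict 18(c=1). Cache: [78(c=1) 20(c=4)]
  7. access 20: HIT, count now 5. Cache: [78(c=1) 20(c=5)]
  8. access 20: HIT, count now 6. Cache: [78(c=1) 20(c=6)]
  9. access 18: MISS, evict 78(c=1). Cache: [18(c=1) 20(c=6)]
  10. access 20: HIT, count now 7. Cache: [18(c=1) 20(c=7)]
  11. access 20: HIT, count now 8. Cache: [18(c=1) 20(c=8)]
  12. access 20: HIT, count now 9. Cache: [18(c=1) 20(c=9)]
  13. access 73: MISS, evict 18(c=1). Cache: [73(c=1) 20(c=9)]
  14. access 18: MISS, evict 73(c=1). Cache: [18(c=1) 20(c=9)]
  15. access 78: MISS, evict 18(c=1). Cache: [78(c=1) 20(c=9)]
  16. access 20: HIT, count now 10. Cache: [78(c=1) 20(c=10)]
  17. access 20: HIT, count now 11. Cache: [78(c=1) 20(c=11)]
  18. access 65: MISS, evict 78(c=1). Cache: [65(c=1) 20(c=11)]
  19. access 76: MISS, evict 65(c=1). Cache: [76(c=1) 20(c=11)]
  20. access 18: MISS, evict 76(c=1). Cache: [18(c=1) 20(c=11)]
  21. access 18: HIT, count now 2. Cache: [18(c=2) 20(c=11)]
  22. access 20: HIT, count now 12. Cache: [18(c=2) 20(c=12)]
  23. access 77: MISS, evict 18(c=2). Cache: [77(c=1) 20(c=12)]
  24. access 20: HIT, count now 13. Cache: [77(c=1) 20(c=13)]
  25. access 20: HIT, count now 14. Cache: [77(c=1) 20(c=14)]
  26. access 26: MISS, evict 77(c=1). Cache: [26(c=1) 20(c=14)]
  27. access 73: MISS, evict 26(c=1). Cache: [73(c=1) 20(c=14)]
  28. access 20: HIT, count now 15. Cache: [73(c=1) 20(c=15)]
  29. access 7: MISS, evict 73(c=1). Cache: [7(c=1) 20(c=15)]
  30. access 77: MISS, evict 7(c=1). Cache: [77(c=1) 20(c=15)]
  31. access 77: HIT, count now 2. Cache: [77(c=2) 20(c=15)]
  32. access 7: MISS, evict 77(c=2). Cache: [7(c=1) 20(c=15)]
  33. access 65: MISS, evict 7(c=1). Cache: [65(c=1) 20(c=15)]
  34. access 26: MISS, evict 65(c=1). Cache: [26(c=1) 20(c=15)]
Total: 16 hits, 18 misses, 16 evictions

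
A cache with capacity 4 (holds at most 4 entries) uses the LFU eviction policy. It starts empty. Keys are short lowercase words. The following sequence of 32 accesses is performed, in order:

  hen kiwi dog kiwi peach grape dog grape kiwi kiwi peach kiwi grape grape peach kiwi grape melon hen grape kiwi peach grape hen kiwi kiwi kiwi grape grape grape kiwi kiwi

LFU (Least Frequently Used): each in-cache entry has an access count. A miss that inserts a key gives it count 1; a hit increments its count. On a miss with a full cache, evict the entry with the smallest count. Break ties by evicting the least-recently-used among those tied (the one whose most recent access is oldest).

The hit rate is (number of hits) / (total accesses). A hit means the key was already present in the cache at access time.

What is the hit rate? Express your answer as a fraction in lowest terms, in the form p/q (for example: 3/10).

Answer: 25/32

Derivation:
LFU simulation (capacity=4):
  1. access hen: MISS. Cache: [hen(c=1)]
  2. access kiwi: MISS. Cache: [hen(c=1) kiwi(c=1)]
  3. access dog: MISS. Cache: [hen(c=1) kiwi(c=1) dog(c=1)]
  4. access kiwi: HIT, count now 2. Cache: [hen(c=1) dog(c=1) kiwi(c=2)]
  5. access peach: MISS. Cache: [hen(c=1) dog(c=1) peach(c=1) kiwi(c=2)]
  6. access grape: MISS, evict hen(c=1). Cache: [dog(c=1) peach(c=1) grape(c=1) kiwi(c=2)]
  7. access dog: HIT, count now 2. Cache: [peach(c=1) grape(c=1) kiwi(c=2) dog(c=2)]
  8. access grape: HIT, count now 2. Cache: [peach(c=1) kiwi(c=2) dog(c=2) grape(c=2)]
  9. access kiwi: HIT, count now 3. Cache: [peach(c=1) dog(c=2) grape(c=2) kiwi(c=3)]
  10. access kiwi: HIT, count now 4. Cache: [peach(c=1) dog(c=2) grape(c=2) kiwi(c=4)]
  11. access peach: HIT, count now 2. Cache: [dog(c=2) grape(c=2) peach(c=2) kiwi(c=4)]
  12. access kiwi: HIT, count now 5. Cache: [dog(c=2) grape(c=2) peach(c=2) kiwi(c=5)]
  13. access grape: HIT, count now 3. Cache: [dog(c=2) peach(c=2) grape(c=3) kiwi(c=5)]
  14. access grape: HIT, count now 4. Cache: [dog(c=2) peach(c=2) grape(c=4) kiwi(c=5)]
  15. access peach: HIT, count now 3. Cache: [dog(c=2) peach(c=3) grape(c=4) kiwi(c=5)]
  16. access kiwi: HIT, count now 6. Cache: [dog(c=2) peach(c=3) grape(c=4) kiwi(c=6)]
  17. access grape: HIT, count now 5. Cache: [dog(c=2) peach(c=3) grape(c=5) kiwi(c=6)]
  18. access melon: MISS, evict dog(c=2). Cache: [melon(c=1) peach(c=3) grape(c=5) kiwi(c=6)]
  19. access hen: MISS, evict melon(c=1). Cache: [hen(c=1) peach(c=3) grape(c=5) kiwi(c=6)]
  20. access grape: HIT, count now 6. Cache: [hen(c=1) peach(c=3) kiwi(c=6) grape(c=6)]
  21. access kiwi: HIT, count now 7. Cache: [hen(c=1) peach(c=3) grape(c=6) kiwi(c=7)]
  22. access peach: HIT, count now 4. Cache: [hen(c=1) peach(c=4) grape(c=6) kiwi(c=7)]
  23. access grape: HIT, count now 7. Cache: [hen(c=1) peach(c=4) kiwi(c=7) grape(c=7)]
  24. access hen: HIT, count now 2. Cache: [hen(c=2) peach(c=4) kiwi(c=7) grape(c=7)]
  25. access kiwi: HIT, count now 8. Cache: [hen(c=2) peach(c=4) grape(c=7) kiwi(c=8)]
  26. access kiwi: HIT, count now 9. Cache: [hen(c=2) peach(c=4) grape(c=7) kiwi(c=9)]
  27. access kiwi: HIT, count now 10. Cache: [hen(c=2) peach(c=4) grape(c=7) kiwi(c=10)]
  28. access grape: HIT, count now 8. Cache: [hen(c=2) peach(c=4) grape(c=8) kiwi(c=10)]
  29. access grape: HIT, count now 9. Cache: [hen(c=2) peach(c=4) grape(c=9) kiwi(c=10)]
  30. access grape: HIT, count now 10. Cache: [hen(c=2) peach(c=4) kiwi(c=10) grape(c=10)]
  31. access kiwi: HIT, count now 11. Cache: [hen(c=2) peach(c=4) grape(c=10) kiwi(c=11)]
  32. access kiwi: HIT, count now 12. Cache: [hen(c=2) peach(c=4) grape(c=10) kiwi(c=12)]
Total: 25 hits, 7 misses, 3 evictions

Hit rate = 25/32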